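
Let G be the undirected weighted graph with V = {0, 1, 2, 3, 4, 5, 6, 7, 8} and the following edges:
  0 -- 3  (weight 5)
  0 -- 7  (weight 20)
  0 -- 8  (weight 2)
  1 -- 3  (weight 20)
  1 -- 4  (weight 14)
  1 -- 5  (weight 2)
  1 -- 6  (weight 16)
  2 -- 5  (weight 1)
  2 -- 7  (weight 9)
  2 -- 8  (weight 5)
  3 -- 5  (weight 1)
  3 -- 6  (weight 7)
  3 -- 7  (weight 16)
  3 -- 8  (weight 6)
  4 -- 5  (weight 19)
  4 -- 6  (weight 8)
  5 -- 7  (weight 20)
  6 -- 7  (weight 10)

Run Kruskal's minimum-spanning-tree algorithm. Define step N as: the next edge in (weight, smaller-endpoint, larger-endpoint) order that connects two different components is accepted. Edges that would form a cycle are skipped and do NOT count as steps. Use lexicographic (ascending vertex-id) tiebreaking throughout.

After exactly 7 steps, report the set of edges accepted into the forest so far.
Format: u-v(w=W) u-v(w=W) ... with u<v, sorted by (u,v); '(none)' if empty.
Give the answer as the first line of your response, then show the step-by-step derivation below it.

0-3(w=5) 0-8(w=2) 1-5(w=2) 2-5(w=1) 3-5(w=1) 3-6(w=7) 4-6(w=8)

step 1: add edge 2-5 (w=1); MST = {2-5(w=1)}
step 2: add edge 3-5 (w=1); MST = {2-5(w=1) 3-5(w=1)}
step 3: add edge 0-8 (w=2); MST = {0-8(w=2) 2-5(w=1) 3-5(w=1)}
step 4: add edge 1-5 (w=2); MST = {0-8(w=2) 1-5(w=2) 2-5(w=1) 3-5(w=1)}
step 5: add edge 0-3 (w=5); MST = {0-3(w=5) 0-8(w=2) 1-5(w=2) 2-5(w=1) 3-5(w=1)}
step 6: add edge 3-6 (w=7); MST = {0-3(w=5) 0-8(w=2) 1-5(w=2) 2-5(w=1) 3-5(w=1) 3-6(w=7)}
step 7: add edge 4-6 (w=8); MST = {0-3(w=5) 0-8(w=2) 1-5(w=2) 2-5(w=1) 3-5(w=1) 3-6(w=7) 4-6(w=8)}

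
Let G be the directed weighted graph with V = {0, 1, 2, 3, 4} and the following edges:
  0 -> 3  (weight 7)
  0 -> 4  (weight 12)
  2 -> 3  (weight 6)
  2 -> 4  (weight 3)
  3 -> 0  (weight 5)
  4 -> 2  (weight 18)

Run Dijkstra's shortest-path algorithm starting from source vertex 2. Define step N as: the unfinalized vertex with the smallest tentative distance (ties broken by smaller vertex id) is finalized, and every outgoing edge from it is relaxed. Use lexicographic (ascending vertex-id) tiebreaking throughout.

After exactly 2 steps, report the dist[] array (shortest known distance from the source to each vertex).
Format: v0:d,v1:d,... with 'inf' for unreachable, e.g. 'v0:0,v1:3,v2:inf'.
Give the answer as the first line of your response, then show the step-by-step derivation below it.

v0:inf,v1:inf,v2:0,v3:6,v4:3

step 1: dist = v0:inf,v1:inf,v2:0,v3:6,v4:3
step 2: dist = v0:inf,v1:inf,v2:0,v3:6,v4:3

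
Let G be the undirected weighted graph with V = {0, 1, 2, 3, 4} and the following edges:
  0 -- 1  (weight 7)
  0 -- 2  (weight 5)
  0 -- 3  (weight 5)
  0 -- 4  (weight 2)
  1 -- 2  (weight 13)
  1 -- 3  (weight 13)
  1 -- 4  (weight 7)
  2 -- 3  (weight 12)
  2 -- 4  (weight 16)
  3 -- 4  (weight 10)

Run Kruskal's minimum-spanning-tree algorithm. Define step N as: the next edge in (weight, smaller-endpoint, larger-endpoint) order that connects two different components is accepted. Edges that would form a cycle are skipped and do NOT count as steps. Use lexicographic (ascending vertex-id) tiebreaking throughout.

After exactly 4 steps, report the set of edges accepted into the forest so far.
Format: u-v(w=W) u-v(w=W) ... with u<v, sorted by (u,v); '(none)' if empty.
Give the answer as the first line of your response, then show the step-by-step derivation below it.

0-1(w=7) 0-2(w=5) 0-3(w=5) 0-4(w=2)

step 1: add edge 0-4 (w=2); MST = {0-4(w=2)}
step 2: add edge 0-2 (w=5); MST = {0-2(w=5) 0-4(w=2)}
step 3: add edge 0-3 (w=5); MST = {0-2(w=5) 0-3(w=5) 0-4(w=2)}
step 4: add edge 0-1 (w=7); MST = {0-1(w=7) 0-2(w=5) 0-3(w=5) 0-4(w=2)}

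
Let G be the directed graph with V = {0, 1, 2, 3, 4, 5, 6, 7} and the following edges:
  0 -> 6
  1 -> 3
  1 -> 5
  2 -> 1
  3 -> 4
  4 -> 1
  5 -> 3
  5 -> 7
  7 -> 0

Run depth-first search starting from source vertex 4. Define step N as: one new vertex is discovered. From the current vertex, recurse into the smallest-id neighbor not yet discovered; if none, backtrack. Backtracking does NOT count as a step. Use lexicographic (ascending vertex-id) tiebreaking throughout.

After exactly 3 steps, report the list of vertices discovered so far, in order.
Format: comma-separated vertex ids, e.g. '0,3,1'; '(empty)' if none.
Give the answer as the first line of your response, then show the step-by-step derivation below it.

4,1,3

step 1: discover 4; path=4; order=4
step 2: discover 1; path=4>1; order=4,1
step 3: discover 3; path=4>1>3; order=4,1,3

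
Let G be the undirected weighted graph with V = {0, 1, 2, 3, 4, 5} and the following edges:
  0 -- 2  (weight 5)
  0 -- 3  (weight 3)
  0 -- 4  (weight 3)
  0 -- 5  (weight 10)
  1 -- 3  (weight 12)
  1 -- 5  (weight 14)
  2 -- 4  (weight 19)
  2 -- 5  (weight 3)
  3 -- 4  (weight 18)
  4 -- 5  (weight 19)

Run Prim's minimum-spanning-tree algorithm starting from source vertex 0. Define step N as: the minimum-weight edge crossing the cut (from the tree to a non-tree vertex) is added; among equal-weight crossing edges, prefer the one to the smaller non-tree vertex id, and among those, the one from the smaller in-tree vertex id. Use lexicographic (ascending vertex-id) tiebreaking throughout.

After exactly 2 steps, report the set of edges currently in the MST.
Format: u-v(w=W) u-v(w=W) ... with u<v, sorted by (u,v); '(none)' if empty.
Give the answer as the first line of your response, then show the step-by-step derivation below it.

0-3(w=3) 0-4(w=3)

step 1: add edge 0-3 (w=3); MST = {0-3(w=3)}
step 2: add edge 0-4 (w=3); MST = {0-3(w=3) 0-4(w=3)}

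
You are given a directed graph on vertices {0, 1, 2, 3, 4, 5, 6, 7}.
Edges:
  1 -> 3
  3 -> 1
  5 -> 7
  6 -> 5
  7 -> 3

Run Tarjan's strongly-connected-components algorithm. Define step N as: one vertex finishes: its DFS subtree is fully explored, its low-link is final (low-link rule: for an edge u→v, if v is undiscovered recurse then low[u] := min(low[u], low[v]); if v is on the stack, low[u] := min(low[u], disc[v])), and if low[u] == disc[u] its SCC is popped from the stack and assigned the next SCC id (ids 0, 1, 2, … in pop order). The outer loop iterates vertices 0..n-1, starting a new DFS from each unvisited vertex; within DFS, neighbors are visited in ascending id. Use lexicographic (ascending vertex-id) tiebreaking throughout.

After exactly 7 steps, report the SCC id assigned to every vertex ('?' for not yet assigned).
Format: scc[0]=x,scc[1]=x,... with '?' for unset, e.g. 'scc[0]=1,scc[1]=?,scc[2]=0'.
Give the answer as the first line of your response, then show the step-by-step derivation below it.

scc[0]=0,scc[1]=1,scc[2]=2,scc[3]=1,scc[4]=3,scc[5]=5,scc[6]=?,scc[7]=4

step 1: low=(low[0]=0,low[1]=?,low[2]=?,low[3]=?,low[4]=?,low[5]=?,low[6]=?,low[7]=?); scc=(scc[0]=0,scc[1]=?,scc[2]=?,scc[3]=?,scc[4]=?,scc[5]=?,scc[6]=?,scc[7]=?)
step 2: low=(low[0]=0,low[1]=1,low[2]=?,low[3]=1,low[4]=?,low[5]=?,low[6]=?,low[7]=?); scc=(scc[0]=0,scc[1]=?,scc[2]=?,scc[3]=?,scc[4]=?,scc[5]=?,scc[6]=?,scc[7]=?)
step 3: low=(low[0]=0,low[1]=1,low[2]=?,low[3]=1,low[4]=?,low[5]=?,low[6]=?,low[7]=?); scc=(scc[0]=0,scc[1]=1,scc[2]=?,scc[3]=1,scc[4]=?,scc[5]=?,scc[6]=?,scc[7]=?)
step 4: low=(low[0]=0,low[1]=1,low[2]=3,low[3]=1,low[4]=?,low[5]=?,low[6]=?,low[7]=?); scc=(scc[0]=0,scc[1]=1,scc[2]=2,scc[3]=1,scc[4]=?,scc[5]=?,scc[6]=?,scc[7]=?)
step 5: low=(low[0]=0,low[1]=1,low[2]=3,low[3]=1,low[4]=4,low[5]=?,low[6]=?,low[7]=?); scc=(scc[0]=0,scc[1]=1,scc[2]=2,scc[3]=1,scc[4]=3,scc[5]=?,scc[6]=?,scc[7]=?)
step 6: low=(low[0]=0,low[1]=1,low[2]=3,low[3]=1,low[4]=4,low[5]=5,low[6]=?,low[7]=6); scc=(scc[0]=0,scc[1]=1,scc[2]=2,scc[3]=1,scc[4]=3,scc[5]=?,scc[6]=?,scc[7]=4)
step 7: low=(low[0]=0,low[1]=1,low[2]=3,low[3]=1,low[4]=4,low[5]=5,low[6]=?,low[7]=6); scc=(scc[0]=0,scc[1]=1,scc[2]=2,scc[3]=1,scc[4]=3,scc[5]=5,scc[6]=?,scc[7]=4)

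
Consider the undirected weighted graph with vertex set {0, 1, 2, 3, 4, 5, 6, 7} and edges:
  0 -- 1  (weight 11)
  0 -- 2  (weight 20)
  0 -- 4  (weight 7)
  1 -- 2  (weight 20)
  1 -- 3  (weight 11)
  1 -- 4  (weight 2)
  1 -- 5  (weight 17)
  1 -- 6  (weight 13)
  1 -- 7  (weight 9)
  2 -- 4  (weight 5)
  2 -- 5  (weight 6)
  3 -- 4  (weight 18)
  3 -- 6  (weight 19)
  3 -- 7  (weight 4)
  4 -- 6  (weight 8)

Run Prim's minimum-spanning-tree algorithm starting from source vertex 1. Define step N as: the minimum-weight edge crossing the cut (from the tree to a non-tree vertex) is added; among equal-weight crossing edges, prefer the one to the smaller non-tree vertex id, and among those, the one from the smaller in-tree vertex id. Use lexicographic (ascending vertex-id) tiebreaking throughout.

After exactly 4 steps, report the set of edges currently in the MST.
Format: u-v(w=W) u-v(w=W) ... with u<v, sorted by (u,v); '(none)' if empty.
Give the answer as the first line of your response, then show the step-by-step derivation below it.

0-4(w=7) 1-4(w=2) 2-4(w=5) 2-5(w=6)

step 1: add edge 1-4 (w=2); MST = {1-4(w=2)}
step 2: add edge 2-4 (w=5); MST = {1-4(w=2) 2-4(w=5)}
step 3: add edge 2-5 (w=6); MST = {1-4(w=2) 2-4(w=5) 2-5(w=6)}
step 4: add edge 0-4 (w=7); MST = {0-4(w=7) 1-4(w=2) 2-4(w=5) 2-5(w=6)}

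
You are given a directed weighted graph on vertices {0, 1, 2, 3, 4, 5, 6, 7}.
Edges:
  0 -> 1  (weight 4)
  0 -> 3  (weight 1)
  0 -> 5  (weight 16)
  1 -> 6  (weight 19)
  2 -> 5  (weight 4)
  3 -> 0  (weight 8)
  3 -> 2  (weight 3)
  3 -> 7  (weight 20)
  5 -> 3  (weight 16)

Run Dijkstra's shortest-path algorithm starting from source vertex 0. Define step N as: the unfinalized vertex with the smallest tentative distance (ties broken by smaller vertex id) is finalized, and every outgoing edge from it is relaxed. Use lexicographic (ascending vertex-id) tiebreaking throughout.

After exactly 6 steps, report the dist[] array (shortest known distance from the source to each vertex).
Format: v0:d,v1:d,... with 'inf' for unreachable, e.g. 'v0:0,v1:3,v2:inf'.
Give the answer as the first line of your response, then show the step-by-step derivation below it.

v0:0,v1:4,v2:4,v3:1,v4:inf,v5:8,v6:23,v7:21

step 1: dist = v0:0,v1:4,v2:inf,v3:1,v4:inf,v5:16,v6:inf,v7:inf
step 2: dist = v0:0,v1:4,v2:4,v3:1,v4:inf,v5:16,v6:inf,v7:21
step 3: dist = v0:0,v1:4,v2:4,v3:1,v4:inf,v5:16,v6:23,v7:21
step 4: dist = v0:0,v1:4,v2:4,v3:1,v4:inf,v5:8,v6:23,v7:21
step 5: dist = v0:0,v1:4,v2:4,v3:1,v4:inf,v5:8,v6:23,v7:21
step 6: dist = v0:0,v1:4,v2:4,v3:1,v4:inf,v5:8,v6:23,v7:21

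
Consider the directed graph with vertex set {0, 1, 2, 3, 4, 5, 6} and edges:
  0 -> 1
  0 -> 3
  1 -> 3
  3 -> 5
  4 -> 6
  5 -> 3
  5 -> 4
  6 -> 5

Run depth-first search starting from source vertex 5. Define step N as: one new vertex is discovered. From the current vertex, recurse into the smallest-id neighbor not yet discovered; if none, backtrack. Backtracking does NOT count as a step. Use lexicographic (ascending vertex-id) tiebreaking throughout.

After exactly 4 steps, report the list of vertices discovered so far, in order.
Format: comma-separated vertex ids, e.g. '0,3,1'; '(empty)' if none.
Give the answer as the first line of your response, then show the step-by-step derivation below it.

5,3,4,6

step 1: discover 5; path=5; order=5
step 2: discover 3; path=5>3; order=5,3
step 3: discover 4; path=5>4; order=5,3,4
step 4: discover 6; path=5>4>6; order=5,3,4,6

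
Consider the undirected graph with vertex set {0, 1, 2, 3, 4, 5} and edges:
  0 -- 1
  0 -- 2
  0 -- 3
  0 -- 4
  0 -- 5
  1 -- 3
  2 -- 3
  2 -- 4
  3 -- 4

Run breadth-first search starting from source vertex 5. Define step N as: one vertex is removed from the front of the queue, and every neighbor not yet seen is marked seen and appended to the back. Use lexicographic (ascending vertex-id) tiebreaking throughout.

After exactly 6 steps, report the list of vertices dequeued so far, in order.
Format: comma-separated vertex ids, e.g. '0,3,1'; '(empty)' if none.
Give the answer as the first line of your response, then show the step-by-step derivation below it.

5,0,1,2,3,4

step 1: dequeue 5; queue=[0]; order=5
step 2: dequeue 0; queue=[1,2,3,4]; order=5,0
step 3: dequeue 1; queue=[2,3,4]; order=5,0,1
step 4: dequeue 2; queue=[3,4]; order=5,0,1,2
step 5: dequeue 3; queue=[4]; order=5,0,1,2,3
step 6: dequeue 4; queue=[(empty)]; order=5,0,1,2,3,4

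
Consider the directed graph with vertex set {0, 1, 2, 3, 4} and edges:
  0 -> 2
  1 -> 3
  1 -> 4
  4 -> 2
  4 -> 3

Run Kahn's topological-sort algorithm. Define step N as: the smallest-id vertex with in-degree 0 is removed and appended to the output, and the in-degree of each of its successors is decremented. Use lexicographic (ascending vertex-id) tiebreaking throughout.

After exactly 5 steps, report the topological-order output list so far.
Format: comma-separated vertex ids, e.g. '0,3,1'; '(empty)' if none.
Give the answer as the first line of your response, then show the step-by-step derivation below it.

0,1,4,2,3

step 1: output 0; order=[0]; indeg=(0,0,1,2,1)
step 2: output 1; order=[0,1]; indeg=(0,0,1,1,0)
step 3: output 4; order=[0,1,4]; indeg=(0,0,0,0,0)
step 4: output 2; order=[0,1,4,2]; indeg=(0,0,0,0,0)
step 5: output 3; order=[0,1,4,2,3]; indeg=(0,0,0,0,0)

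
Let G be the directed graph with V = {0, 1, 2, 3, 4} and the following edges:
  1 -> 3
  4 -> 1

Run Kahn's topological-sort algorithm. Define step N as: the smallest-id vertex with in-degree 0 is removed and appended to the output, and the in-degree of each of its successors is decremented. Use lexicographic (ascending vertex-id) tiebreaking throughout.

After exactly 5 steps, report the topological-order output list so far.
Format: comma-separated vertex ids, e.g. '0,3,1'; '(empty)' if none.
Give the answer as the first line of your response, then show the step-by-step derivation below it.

0,2,4,1,3

step 1: output 0; order=[0]; indeg=(0,1,0,1,0)
step 2: output 2; order=[0,2]; indeg=(0,1,0,1,0)
step 3: output 4; order=[0,2,4]; indeg=(0,0,0,1,0)
step 4: output 1; order=[0,2,4,1]; indeg=(0,0,0,0,0)
step 5: output 3; order=[0,2,4,1,3]; indeg=(0,0,0,0,0)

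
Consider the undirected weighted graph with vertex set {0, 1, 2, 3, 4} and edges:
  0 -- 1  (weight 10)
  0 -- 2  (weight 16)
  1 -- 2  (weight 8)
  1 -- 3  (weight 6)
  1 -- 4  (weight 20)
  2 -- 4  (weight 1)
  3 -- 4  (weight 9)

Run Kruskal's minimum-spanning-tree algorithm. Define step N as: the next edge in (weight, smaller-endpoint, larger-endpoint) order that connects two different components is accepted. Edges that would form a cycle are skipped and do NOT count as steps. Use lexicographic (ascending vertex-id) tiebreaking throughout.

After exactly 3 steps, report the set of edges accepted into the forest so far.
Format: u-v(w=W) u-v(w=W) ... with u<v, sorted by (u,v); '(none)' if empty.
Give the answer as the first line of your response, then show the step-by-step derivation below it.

1-2(w=8) 1-3(w=6) 2-4(w=1)

step 1: add edge 2-4 (w=1); MST = {2-4(w=1)}
step 2: add edge 1-3 (w=6); MST = {1-3(w=6) 2-4(w=1)}
step 3: add edge 1-2 (w=8); MST = {1-2(w=8) 1-3(w=6) 2-4(w=1)}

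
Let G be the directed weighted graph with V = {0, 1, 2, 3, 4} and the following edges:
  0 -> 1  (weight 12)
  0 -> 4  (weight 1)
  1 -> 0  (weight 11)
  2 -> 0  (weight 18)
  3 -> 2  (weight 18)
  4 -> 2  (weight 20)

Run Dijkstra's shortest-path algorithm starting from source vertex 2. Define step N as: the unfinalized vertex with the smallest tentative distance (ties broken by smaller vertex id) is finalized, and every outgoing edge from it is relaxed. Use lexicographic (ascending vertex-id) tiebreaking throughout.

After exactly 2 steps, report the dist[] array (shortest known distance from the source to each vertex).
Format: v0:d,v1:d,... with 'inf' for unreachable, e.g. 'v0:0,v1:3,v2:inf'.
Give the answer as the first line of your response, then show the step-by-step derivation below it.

v0:18,v1:30,v2:0,v3:inf,v4:19

step 1: dist = v0:18,v1:inf,v2:0,v3:inf,v4:inf
step 2: dist = v0:18,v1:30,v2:0,v3:inf,v4:19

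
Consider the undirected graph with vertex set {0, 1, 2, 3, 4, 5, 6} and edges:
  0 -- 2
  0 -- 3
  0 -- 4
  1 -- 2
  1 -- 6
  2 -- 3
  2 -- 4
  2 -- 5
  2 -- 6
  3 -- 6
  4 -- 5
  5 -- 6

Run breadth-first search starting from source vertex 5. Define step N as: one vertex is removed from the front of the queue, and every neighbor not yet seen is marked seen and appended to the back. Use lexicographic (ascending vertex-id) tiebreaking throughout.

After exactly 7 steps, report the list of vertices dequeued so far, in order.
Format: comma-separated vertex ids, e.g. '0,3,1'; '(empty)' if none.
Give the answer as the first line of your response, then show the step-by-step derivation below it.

5,2,4,6,0,1,3

step 1: dequeue 5; queue=[2,4,6]; order=5
step 2: dequeue 2; queue=[4,6,0,1,3]; order=5,2
step 3: dequeue 4; queue=[6,0,1,3]; order=5,2,4
step 4: dequeue 6; queue=[0,1,3]; order=5,2,4,6
step 5: dequeue 0; queue=[1,3]; order=5,2,4,6,0
step 6: dequeue 1; queue=[3]; order=5,2,4,6,0,1
step 7: dequeue 3; queue=[(empty)]; order=5,2,4,6,0,1,3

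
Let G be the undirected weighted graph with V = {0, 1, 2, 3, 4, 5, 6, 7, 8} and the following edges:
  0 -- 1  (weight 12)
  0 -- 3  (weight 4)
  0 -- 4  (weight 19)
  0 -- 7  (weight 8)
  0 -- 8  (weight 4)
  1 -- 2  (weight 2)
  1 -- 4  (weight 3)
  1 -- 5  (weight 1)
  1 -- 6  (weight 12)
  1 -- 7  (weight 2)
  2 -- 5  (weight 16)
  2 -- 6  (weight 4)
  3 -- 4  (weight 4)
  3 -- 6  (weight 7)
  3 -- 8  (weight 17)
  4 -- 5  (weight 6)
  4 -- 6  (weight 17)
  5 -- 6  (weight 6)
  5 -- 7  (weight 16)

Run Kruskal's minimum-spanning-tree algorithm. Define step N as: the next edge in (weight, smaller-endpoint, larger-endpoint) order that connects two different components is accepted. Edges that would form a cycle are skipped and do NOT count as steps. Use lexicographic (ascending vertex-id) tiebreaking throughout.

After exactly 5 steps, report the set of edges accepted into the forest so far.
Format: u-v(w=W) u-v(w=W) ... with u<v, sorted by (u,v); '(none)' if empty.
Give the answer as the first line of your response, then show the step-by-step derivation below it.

0-3(w=4) 1-2(w=2) 1-4(w=3) 1-5(w=1) 1-7(w=2)

step 1: add edge 1-5 (w=1); MST = {1-5(w=1)}
step 2: add edge 1-2 (w=2); MST = {1-2(w=2) 1-5(w=1)}
step 3: add edge 1-7 (w=2); MST = {1-2(w=2) 1-5(w=1) 1-7(w=2)}
step 4: add edge 1-4 (w=3); MST = {1-2(w=2) 1-4(w=3) 1-5(w=1) 1-7(w=2)}
step 5: add edge 0-3 (w=4); MST = {0-3(w=4) 1-2(w=2) 1-4(w=3) 1-5(w=1) 1-7(w=2)}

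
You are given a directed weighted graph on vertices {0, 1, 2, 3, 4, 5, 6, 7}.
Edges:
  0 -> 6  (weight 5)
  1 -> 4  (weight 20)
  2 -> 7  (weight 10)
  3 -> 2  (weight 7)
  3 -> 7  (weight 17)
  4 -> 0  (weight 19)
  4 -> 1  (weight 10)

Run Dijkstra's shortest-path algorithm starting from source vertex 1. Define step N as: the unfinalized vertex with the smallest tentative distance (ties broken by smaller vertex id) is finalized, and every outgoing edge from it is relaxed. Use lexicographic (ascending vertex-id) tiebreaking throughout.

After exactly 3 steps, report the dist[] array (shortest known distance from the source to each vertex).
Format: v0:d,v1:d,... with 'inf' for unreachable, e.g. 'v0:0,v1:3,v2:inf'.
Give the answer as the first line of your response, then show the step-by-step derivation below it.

v0:39,v1:0,v2:inf,v3:inf,v4:20,v5:inf,v6:44,v7:inf

step 1: dist = v0:inf,v1:0,v2:inf,v3:inf,v4:20,v5:inf,v6:inf,v7:inf
step 2: dist = v0:39,v1:0,v2:inf,v3:inf,v4:20,v5:inf,v6:inf,v7:inf
step 3: dist = v0:39,v1:0,v2:inf,v3:inf,v4:20,v5:inf,v6:44,v7:inf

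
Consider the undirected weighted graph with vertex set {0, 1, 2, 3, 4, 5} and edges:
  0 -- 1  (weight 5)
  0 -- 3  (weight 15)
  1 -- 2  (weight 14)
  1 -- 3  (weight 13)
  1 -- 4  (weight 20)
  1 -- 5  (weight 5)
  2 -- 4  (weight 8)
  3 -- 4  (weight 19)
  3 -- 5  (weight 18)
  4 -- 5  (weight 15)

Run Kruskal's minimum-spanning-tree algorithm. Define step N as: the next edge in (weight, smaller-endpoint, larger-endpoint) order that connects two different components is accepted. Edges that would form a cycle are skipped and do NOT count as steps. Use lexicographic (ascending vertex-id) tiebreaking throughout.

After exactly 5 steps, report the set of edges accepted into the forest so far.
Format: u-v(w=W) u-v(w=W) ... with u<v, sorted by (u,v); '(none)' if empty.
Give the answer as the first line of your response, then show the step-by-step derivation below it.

0-1(w=5) 1-2(w=14) 1-3(w=13) 1-5(w=5) 2-4(w=8)

step 1: add edge 0-1 (w=5); MST = {0-1(w=5)}
step 2: add edge 1-5 (w=5); MST = {0-1(w=5) 1-5(w=5)}
step 3: add edge 2-4 (w=8); MST = {0-1(w=5) 1-5(w=5) 2-4(w=8)}
step 4: add edge 1-3 (w=13); MST = {0-1(w=5) 1-3(w=13) 1-5(w=5) 2-4(w=8)}
step 5: add edge 1-2 (w=14); MST = {0-1(w=5) 1-2(w=14) 1-3(w=13) 1-5(w=5) 2-4(w=8)}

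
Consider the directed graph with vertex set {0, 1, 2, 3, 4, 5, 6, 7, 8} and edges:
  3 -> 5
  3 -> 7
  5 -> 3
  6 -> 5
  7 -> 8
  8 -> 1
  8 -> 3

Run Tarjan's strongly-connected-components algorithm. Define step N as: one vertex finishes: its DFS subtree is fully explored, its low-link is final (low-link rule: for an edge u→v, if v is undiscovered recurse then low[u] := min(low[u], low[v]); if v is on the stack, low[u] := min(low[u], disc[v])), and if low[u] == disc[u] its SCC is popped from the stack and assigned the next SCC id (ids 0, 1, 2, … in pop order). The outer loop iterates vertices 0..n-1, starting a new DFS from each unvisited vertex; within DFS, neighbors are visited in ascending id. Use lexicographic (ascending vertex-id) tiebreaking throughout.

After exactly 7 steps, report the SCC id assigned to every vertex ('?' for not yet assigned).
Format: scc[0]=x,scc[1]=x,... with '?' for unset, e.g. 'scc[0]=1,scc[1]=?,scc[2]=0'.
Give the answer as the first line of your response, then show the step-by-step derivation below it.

scc[0]=0,scc[1]=1,scc[2]=2,scc[3]=3,scc[4]=?,scc[5]=3,scc[6]=?,scc[7]=3,scc[8]=3

step 1: low=(low[0]=0,low[1]=?,low[2]=?,low[3]=?,low[4]=?,low[5]=?,low[6]=?,low[7]=?,low[8]=?); scc=(scc[0]=0,scc[1]=?,scc[2]=?,scc[3]=?,scc[4]=?,scc[5]=?,scc[6]=?,scc[7]=?,scc[8]=?)
step 2: low=(low[0]=0,low[1]=1,low[2]=?,low[3]=?,low[4]=?,low[5]=?,low[6]=?,low[7]=?,low[8]=?); scc=(scc[0]=0,scc[1]=1,scc[2]=?,scc[3]=?,scc[4]=?,scc[5]=?,scc[6]=?,scc[7]=?,scc[8]=?)
step 3: low=(low[0]=0,low[1]=1,low[2]=2,low[3]=?,low[4]=?,low[5]=?,low[6]=?,low[7]=?,low[8]=?); scc=(scc[0]=0,scc[1]=1,scc[2]=2,scc[3]=?,scc[4]=?,scc[5]=?,scc[6]=?,scc[7]=?,scc[8]=?)
step 4: low=(low[0]=0,low[1]=1,low[2]=2,low[3]=3,low[4]=?,low[5]=3,low[6]=?,low[7]=?,low[8]=?); scc=(scc[0]=0,scc[1]=1,scc[2]=2,scc[3]=?,scc[4]=?,scc[5]=?,scc[6]=?,scc[7]=?,scc[8]=?)
step 5: low=(low[0]=0,low[1]=1,low[2]=2,low[3]=3,low[4]=?,low[5]=3,low[6]=?,low[7]=5,low[8]=3); scc=(scc[0]=0,scc[1]=1,scc[2]=2,scc[3]=?,scc[4]=?,scc[5]=?,scc[6]=?,scc[7]=?,scc[8]=?)
step 6: low=(low[0]=0,low[1]=1,low[2]=2,low[3]=3,low[4]=?,low[5]=3,low[6]=?,low[7]=3,low[8]=3); scc=(scc[0]=0,scc[1]=1,scc[2]=2,scc[3]=?,scc[4]=?,scc[5]=?,scc[6]=?,scc[7]=?,scc[8]=?)
step 7: low=(low[0]=0,low[1]=1,low[2]=2,low[3]=3,low[4]=?,low[5]=3,low[6]=?,low[7]=3,low[8]=3); scc=(scc[0]=0,scc[1]=1,scc[2]=2,scc[3]=3,scc[4]=?,scc[5]=3,scc[6]=?,scc[7]=3,scc[8]=3)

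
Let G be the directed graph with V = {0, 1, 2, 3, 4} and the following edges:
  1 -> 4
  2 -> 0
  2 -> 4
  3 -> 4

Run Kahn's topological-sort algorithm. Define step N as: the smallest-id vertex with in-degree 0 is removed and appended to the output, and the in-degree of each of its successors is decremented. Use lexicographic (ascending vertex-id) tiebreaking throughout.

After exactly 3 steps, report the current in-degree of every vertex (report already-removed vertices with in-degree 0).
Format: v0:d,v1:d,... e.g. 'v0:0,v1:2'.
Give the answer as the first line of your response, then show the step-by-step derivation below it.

v0:0,v1:0,v2:0,v3:0,v4:1

step 1: output 1; order=[1]; indeg=(1,0,0,0,2)
step 2: output 2; order=[1,2]; indeg=(0,0,0,0,1)
step 3: output 0; order=[1,2,0]; indeg=(0,0,0,0,1)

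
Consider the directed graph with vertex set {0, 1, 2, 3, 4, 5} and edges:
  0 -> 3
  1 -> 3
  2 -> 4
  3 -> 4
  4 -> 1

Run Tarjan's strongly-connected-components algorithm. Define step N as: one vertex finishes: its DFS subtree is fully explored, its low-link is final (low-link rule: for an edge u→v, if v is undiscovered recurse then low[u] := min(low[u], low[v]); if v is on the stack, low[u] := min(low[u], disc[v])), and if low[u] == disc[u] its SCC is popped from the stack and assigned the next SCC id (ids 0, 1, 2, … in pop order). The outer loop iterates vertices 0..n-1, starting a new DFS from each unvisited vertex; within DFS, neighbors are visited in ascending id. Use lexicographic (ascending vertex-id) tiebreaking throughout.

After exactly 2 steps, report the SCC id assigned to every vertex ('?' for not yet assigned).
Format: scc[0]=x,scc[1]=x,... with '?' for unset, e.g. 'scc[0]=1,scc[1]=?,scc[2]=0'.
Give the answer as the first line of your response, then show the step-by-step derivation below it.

scc[0]=?,scc[1]=?,scc[2]=?,scc[3]=?,scc[4]=?,scc[5]=?

step 1: low=(low[0]=0,low[1]=1,low[2]=?,low[3]=1,low[4]=2,low[5]=?); scc=(scc[0]=?,scc[1]=?,scc[2]=?,scc[3]=?,scc[4]=?,scc[5]=?)
step 2: low=(low[0]=0,low[1]=1,low[2]=?,low[3]=1,low[4]=1,low[5]=?); scc=(scc[0]=?,scc[1]=?,scc[2]=?,scc[3]=?,scc[4]=?,scc[5]=?)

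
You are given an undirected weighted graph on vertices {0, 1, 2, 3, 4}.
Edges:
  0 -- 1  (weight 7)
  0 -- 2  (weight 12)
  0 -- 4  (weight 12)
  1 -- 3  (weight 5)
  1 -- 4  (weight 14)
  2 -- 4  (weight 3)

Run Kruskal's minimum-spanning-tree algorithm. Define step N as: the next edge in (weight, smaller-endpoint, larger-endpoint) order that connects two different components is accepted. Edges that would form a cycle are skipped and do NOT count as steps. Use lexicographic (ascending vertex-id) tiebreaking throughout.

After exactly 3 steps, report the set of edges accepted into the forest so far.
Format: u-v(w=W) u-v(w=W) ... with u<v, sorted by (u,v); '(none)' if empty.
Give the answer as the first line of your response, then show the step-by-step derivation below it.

0-1(w=7) 1-3(w=5) 2-4(w=3)

step 1: add edge 2-4 (w=3); MST = {2-4(w=3)}
step 2: add edge 1-3 (w=5); MST = {1-3(w=5) 2-4(w=3)}
step 3: add edge 0-1 (w=7); MST = {0-1(w=7) 1-3(w=5) 2-4(w=3)}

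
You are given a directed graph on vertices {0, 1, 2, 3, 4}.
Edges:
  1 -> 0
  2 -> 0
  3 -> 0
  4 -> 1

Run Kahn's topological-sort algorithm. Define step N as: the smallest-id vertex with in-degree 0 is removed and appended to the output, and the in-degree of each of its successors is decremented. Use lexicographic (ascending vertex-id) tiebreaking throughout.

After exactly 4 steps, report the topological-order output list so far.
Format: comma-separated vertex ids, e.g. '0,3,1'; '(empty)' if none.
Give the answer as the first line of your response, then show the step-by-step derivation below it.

2,3,4,1

step 1: output 2; order=[2]; indeg=(2,1,0,0,0)
step 2: output 3; order=[2,3]; indeg=(1,1,0,0,0)
step 3: output 4; order=[2,3,4]; indeg=(1,0,0,0,0)
step 4: output 1; order=[2,3,4,1]; indeg=(0,0,0,0,0)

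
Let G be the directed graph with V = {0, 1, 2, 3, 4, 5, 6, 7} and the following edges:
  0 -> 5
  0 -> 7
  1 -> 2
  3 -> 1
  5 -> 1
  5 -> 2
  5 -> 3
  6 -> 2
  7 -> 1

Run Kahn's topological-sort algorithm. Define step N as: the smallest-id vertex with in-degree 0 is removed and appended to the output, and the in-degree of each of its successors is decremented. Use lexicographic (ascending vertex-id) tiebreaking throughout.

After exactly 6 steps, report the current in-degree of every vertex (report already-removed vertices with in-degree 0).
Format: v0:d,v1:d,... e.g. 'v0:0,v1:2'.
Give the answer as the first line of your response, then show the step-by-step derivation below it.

v0:0,v1:0,v2:1,v3:0,v4:0,v5:0,v6:0,v7:0

step 1: output 0; order=[0]; indeg=(0,3,3,1,0,0,0,0)
step 2: output 4; order=[0,4]; indeg=(0,3,3,1,0,0,0,0)
step 3: output 5; order=[0,4,5]; indeg=(0,2,2,0,0,0,0,0)
step 4: output 3; order=[0,4,5,3]; indeg=(0,1,2,0,0,0,0,0)
step 5: output 6; order=[0,4,5,3,6]; indeg=(0,1,1,0,0,0,0,0)
step 6: output 7; order=[0,4,5,3,6,7]; indeg=(0,0,1,0,0,0,0,0)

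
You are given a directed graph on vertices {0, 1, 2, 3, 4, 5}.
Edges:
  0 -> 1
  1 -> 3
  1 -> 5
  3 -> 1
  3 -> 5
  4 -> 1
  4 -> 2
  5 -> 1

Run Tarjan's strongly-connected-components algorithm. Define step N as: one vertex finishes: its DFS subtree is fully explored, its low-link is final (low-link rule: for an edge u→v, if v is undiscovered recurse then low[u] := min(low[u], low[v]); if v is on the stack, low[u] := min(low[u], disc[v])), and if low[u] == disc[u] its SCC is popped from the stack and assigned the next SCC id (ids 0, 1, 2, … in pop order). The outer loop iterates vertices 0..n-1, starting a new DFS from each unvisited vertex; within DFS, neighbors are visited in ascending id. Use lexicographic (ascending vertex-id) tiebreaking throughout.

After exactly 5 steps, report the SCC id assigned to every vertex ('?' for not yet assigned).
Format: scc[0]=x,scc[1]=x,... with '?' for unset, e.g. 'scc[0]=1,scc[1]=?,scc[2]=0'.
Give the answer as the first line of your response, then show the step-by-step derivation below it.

scc[0]=1,scc[1]=0,scc[2]=2,scc[3]=0,scc[4]=?,scc[5]=0

step 1: low=(low[0]=0,low[1]=1,low[2]=?,low[3]=1,low[4]=?,low[5]=1); scc=(scc[0]=?,scc[1]=?,scc[2]=?,scc[3]=?,scc[4]=?,scc[5]=?)
step 2: low=(low[0]=0,low[1]=1,low[2]=?,low[3]=1,low[4]=?,low[5]=1); scc=(scc[0]=?,scc[1]=?,scc[2]=?,scc[3]=?,scc[4]=?,scc[5]=?)
step 3: low=(low[0]=0,low[1]=1,low[2]=?,low[3]=1,low[4]=?,low[5]=1); scc=(scc[0]=?,scc[1]=0,scc[2]=?,scc[3]=0,scc[4]=?,scc[5]=0)
step 4: low=(low[0]=0,low[1]=1,low[2]=?,low[3]=1,low[4]=?,low[5]=1); scc=(scc[0]=1,scc[1]=0,scc[2]=?,scc[3]=0,scc[4]=?,scc[5]=0)
step 5: low=(low[0]=0,low[1]=1,low[2]=4,low[3]=1,low[4]=?,low[5]=1); scc=(scc[0]=1,scc[1]=0,scc[2]=2,scc[3]=0,scc[4]=?,scc[5]=0)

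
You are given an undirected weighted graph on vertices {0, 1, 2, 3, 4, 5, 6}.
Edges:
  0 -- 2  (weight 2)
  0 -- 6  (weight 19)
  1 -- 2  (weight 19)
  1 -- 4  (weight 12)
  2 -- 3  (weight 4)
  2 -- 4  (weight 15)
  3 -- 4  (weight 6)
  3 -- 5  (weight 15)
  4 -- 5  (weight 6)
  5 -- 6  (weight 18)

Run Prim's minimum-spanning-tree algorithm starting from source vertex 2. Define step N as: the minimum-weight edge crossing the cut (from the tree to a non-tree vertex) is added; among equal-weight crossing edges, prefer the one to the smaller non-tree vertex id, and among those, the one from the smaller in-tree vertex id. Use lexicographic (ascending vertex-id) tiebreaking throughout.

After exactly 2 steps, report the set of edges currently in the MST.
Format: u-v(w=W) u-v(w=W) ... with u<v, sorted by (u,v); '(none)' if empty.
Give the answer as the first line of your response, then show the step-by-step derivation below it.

0-2(w=2) 2-3(w=4)

step 1: add edge 0-2 (w=2); MST = {0-2(w=2)}
step 2: add edge 2-3 (w=4); MST = {0-2(w=2) 2-3(w=4)}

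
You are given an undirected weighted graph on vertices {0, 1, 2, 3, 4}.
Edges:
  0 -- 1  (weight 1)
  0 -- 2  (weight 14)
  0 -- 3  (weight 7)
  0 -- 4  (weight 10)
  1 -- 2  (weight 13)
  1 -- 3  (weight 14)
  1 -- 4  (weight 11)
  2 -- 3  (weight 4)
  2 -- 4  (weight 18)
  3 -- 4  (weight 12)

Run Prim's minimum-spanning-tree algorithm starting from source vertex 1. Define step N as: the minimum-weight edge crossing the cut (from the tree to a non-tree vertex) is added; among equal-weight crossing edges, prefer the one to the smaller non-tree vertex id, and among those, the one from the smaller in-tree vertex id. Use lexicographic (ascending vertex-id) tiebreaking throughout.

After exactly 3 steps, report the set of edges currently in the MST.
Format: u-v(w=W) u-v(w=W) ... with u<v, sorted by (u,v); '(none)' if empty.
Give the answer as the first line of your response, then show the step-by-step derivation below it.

0-1(w=1) 0-3(w=7) 2-3(w=4)

step 1: add edge 0-1 (w=1); MST = {0-1(w=1)}
step 2: add edge 0-3 (w=7); MST = {0-1(w=1) 0-3(w=7)}
step 3: add edge 2-3 (w=4); MST = {0-1(w=1) 0-3(w=7) 2-3(w=4)}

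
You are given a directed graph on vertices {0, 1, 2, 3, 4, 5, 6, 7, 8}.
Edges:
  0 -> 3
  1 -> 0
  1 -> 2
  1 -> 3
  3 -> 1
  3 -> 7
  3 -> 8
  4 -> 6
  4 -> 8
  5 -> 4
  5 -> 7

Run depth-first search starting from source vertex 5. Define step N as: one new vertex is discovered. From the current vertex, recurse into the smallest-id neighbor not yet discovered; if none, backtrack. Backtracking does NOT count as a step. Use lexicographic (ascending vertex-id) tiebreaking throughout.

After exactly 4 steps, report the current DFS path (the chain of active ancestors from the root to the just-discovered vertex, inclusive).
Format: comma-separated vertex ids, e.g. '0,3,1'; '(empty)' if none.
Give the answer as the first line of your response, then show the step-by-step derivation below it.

5,4,8

step 1: discover 5; path=5; order=5
step 2: discover 4; path=5>4; order=5,4
step 3: discover 6; path=5>4>6; order=5,4,6
step 4: discover 8; path=5>4>8; order=5,4,6,8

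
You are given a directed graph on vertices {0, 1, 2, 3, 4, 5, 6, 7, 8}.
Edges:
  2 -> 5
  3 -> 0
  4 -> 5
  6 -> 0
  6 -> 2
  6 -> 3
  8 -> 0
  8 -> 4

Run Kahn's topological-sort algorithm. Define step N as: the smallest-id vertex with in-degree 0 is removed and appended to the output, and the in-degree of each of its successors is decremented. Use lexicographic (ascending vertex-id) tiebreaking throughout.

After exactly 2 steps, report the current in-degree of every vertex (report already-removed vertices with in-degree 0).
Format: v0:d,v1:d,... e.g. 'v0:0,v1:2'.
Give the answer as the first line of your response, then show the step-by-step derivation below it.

v0:2,v1:0,v2:0,v3:0,v4:1,v5:2,v6:0,v7:0,v8:0

step 1: output 1; order=[1]; indeg=(3,0,1,1,1,2,0,0,0)
step 2: output 6; order=[1,6]; indeg=(2,0,0,0,1,2,0,0,0)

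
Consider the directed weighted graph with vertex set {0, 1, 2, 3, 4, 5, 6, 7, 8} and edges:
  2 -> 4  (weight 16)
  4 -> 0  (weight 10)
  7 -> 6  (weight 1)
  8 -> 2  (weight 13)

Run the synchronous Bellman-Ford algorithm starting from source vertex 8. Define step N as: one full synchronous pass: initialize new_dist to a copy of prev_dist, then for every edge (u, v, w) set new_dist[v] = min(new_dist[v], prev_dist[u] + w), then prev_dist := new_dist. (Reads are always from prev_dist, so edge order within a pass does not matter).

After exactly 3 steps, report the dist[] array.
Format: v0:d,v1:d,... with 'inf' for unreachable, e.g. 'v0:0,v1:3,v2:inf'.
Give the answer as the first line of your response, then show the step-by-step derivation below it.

v0:39,v1:inf,v2:13,v3:inf,v4:29,v5:inf,v6:inf,v7:inf,v8:0

step 1: dist = v0:inf,v1:inf,v2:13,v3:inf,v4:inf,v5:inf,v6:inf,v7:inf,v8:0
step 2: dist = v0:inf,v1:inf,v2:13,v3:inf,v4:29,v5:inf,v6:inf,v7:inf,v8:0
step 3: dist = v0:39,v1:inf,v2:13,v3:inf,v4:29,v5:inf,v6:inf,v7:inf,v8:0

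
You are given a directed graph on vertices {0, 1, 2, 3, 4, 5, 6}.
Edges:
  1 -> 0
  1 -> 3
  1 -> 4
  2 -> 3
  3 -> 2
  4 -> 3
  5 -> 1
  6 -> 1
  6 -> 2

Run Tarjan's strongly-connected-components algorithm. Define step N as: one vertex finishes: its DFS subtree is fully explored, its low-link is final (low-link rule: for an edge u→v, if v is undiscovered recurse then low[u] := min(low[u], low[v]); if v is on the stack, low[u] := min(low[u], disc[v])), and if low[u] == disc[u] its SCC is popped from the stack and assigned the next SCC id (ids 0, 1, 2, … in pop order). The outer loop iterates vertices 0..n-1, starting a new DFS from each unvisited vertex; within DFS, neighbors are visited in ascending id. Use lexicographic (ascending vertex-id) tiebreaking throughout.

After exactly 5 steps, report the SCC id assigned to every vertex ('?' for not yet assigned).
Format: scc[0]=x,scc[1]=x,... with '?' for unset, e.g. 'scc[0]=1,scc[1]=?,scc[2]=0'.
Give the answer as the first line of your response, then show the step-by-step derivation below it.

scc[0]=0,scc[1]=3,scc[2]=1,scc[3]=1,scc[4]=2,scc[5]=?,scc[6]=?

step 1: low=(low[0]=0,low[1]=?,low[2]=?,low[3]=?,low[4]=?,low[5]=?,low[6]=?); scc=(scc[0]=0,scc[1]=?,scc[2]=?,scc[3]=?,scc[4]=?,scc[5]=?,scc[6]=?)
step 2: low=(low[0]=0,low[1]=1,low[2]=2,low[3]=2,low[4]=?,low[5]=?,low[6]=?); scc=(scc[0]=0,scc[1]=?,scc[2]=?,scc[3]=?,scc[4]=?,scc[5]=?,scc[6]=?)
step 3: low=(low[0]=0,low[1]=1,low[2]=2,low[3]=2,low[4]=?,low[5]=?,low[6]=?); scc=(scc[0]=0,scc[1]=?,scc[2]=1,scc[3]=1,scc[4]=?,scc[5]=?,scc[6]=?)
step 4: low=(low[0]=0,low[1]=1,low[2]=2,low[3]=2,low[4]=4,low[5]=?,low[6]=?); scc=(scc[0]=0,scc[1]=?,scc[2]=1,scc[3]=1,scc[4]=2,scc[5]=?,scc[6]=?)
step 5: low=(low[0]=0,low[1]=1,low[2]=2,low[3]=2,low[4]=4,low[5]=?,low[6]=?); scc=(scc[0]=0,scc[1]=3,scc[2]=1,scc[3]=1,scc[4]=2,scc[5]=?,scc[6]=?)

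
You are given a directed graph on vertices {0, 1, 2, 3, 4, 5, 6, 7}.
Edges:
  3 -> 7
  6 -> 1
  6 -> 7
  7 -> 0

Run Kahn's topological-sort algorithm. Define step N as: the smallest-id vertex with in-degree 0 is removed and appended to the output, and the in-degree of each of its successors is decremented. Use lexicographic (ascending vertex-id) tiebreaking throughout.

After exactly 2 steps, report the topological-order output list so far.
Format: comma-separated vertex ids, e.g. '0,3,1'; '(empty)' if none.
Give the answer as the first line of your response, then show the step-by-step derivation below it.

2,3

step 1: output 2; order=[2]; indeg=(1,1,0,0,0,0,0,2)
step 2: output 3; order=[2,3]; indeg=(1,1,0,0,0,0,0,1)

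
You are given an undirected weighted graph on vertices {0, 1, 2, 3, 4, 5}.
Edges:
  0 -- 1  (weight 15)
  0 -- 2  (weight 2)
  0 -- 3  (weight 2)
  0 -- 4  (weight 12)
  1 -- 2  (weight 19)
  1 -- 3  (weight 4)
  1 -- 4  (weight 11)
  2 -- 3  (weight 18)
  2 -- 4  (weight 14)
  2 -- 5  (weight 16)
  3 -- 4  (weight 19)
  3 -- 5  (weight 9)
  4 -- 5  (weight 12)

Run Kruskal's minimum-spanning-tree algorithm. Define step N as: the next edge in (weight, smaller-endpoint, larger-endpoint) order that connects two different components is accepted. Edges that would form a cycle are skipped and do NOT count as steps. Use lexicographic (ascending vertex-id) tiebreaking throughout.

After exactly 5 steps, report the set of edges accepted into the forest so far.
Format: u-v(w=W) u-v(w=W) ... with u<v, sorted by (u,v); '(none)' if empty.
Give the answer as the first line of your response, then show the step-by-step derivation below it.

0-2(w=2) 0-3(w=2) 1-3(w=4) 1-4(w=11) 3-5(w=9)

step 1: add edge 0-2 (w=2); MST = {0-2(w=2)}
step 2: add edge 0-3 (w=2); MST = {0-2(w=2) 0-3(w=2)}
step 3: add edge 1-3 (w=4); MST = {0-2(w=2) 0-3(w=2) 1-3(w=4)}
step 4: add edge 3-5 (w=9); MST = {0-2(w=2) 0-3(w=2) 1-3(w=4) 3-5(w=9)}
step 5: add edge 1-4 (w=11); MST = {0-2(w=2) 0-3(w=2) 1-3(w=4) 1-4(w=11) 3-5(w=9)}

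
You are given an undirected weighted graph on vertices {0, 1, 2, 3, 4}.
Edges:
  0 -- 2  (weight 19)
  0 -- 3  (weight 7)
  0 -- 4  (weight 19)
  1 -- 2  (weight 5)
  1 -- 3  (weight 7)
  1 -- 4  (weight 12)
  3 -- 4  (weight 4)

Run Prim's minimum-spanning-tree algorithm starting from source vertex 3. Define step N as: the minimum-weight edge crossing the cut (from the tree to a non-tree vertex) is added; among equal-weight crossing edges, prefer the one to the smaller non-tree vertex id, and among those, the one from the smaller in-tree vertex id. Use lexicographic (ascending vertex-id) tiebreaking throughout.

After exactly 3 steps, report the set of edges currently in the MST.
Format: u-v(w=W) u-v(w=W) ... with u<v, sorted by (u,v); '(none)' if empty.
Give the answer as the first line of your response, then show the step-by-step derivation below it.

0-3(w=7) 1-3(w=7) 3-4(w=4)

step 1: add edge 3-4 (w=4); MST = {3-4(w=4)}
step 2: add edge 0-3 (w=7); MST = {0-3(w=7) 3-4(w=4)}
step 3: add edge 1-3 (w=7); MST = {0-3(w=7) 1-3(w=7) 3-4(w=4)}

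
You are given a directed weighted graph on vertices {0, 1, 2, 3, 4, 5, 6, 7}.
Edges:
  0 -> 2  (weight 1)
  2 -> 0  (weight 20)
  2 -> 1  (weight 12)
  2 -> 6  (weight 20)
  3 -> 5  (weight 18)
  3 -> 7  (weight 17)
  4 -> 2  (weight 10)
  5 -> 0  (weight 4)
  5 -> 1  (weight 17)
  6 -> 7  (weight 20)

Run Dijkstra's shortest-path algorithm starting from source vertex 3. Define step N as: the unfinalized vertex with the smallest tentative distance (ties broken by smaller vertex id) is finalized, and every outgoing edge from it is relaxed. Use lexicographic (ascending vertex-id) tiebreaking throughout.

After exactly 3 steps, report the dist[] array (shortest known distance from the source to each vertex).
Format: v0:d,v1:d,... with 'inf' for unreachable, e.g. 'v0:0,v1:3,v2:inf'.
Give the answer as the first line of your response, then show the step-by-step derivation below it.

v0:22,v1:35,v2:inf,v3:0,v4:inf,v5:18,v6:inf,v7:17

step 1: dist = v0:inf,v1:inf,v2:inf,v3:0,v4:inf,v5:18,v6:inf,v7:17
step 2: dist = v0:inf,v1:inf,v2:inf,v3:0,v4:inf,v5:18,v6:inf,v7:17
step 3: dist = v0:22,v1:35,v2:inf,v3:0,v4:inf,v5:18,v6:inf,v7:17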